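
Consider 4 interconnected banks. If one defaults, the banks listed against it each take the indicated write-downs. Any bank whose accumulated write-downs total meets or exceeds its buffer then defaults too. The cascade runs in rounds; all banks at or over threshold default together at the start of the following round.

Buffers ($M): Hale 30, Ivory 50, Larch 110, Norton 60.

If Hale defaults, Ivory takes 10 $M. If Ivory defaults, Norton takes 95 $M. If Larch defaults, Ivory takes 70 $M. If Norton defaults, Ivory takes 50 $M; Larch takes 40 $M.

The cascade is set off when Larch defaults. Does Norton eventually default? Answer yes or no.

yes

Round 1 — Larch defaults (initial).
  Ivory: +70 → 70 ≥ 50
Round 2 — Ivory defaults.
  Norton: +95 → 95 ≥ 60
Round 3 — Norton defaults.
No further defaults.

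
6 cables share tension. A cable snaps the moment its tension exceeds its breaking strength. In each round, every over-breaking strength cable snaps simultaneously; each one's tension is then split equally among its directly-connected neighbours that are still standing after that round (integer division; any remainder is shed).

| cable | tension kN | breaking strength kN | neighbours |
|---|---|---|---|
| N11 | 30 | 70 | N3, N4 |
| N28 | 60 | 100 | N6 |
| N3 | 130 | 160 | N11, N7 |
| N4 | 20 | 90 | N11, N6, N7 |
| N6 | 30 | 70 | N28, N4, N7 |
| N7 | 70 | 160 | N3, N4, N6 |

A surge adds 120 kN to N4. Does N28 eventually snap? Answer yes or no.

no

Round 1 — N4 at 140 > 90. N4 snaps.
  N4 sheds 140 kN to N11, N6, N7: 46 each (2 lost).
    N11: 30+46 = 76 > 70
    N6: 30+46 = 76 > 70
    N7: 70+46 = 116 ≤ 160
Round 2 — N11, N6 snap.
  N11 sheds 76 kN to N3: 76 each.
    N3: 130+76 = 206 > 160
  N6 sheds 76 kN to N28, N7: 38 each.
    N28: 60+38 = 98 ≤ 100
    N7: 116+38 = 154 ≤ 160
Round 3 — N3 snaps.
  N3 sheds 206 kN to N7: 206 each.
    N7: 154+206 = 360 > 160
Round 4 — N7 snaps.
  N7 sheds 360 kN: no online neighbours, lost.
No further breaks.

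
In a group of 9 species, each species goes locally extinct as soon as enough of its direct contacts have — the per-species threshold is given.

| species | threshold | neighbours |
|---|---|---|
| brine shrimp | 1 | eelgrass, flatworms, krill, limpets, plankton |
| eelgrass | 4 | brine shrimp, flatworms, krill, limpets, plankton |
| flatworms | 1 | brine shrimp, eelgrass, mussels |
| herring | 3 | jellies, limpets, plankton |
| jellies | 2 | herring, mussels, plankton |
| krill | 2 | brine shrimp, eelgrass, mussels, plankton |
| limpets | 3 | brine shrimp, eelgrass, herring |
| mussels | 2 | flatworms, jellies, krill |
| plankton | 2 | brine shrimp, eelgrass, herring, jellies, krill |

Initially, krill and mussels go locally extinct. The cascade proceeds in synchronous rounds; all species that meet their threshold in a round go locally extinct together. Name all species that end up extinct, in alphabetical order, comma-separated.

Round 1 — krill, mussels go locally extinct (initial).
Round 2 — checking thresholds:
  brine shrimp: 1 of 5 neighbours ≥ 1, goes locally extinct.
  eelgrass: 1 of 5 neighbours < 4, not yet.
  flatworms: 1 of 3 neighbours ≥ 1, goes locally extinct.
  jellies: 1 of 3 neighbours < 2, not yet.
  plankton: 1 of 5 neighbours < 2, not yet.
Round 3 — checking thresholds:
  eelgrass: 3 of 5 neighbours < 4, not yet.
  jellies: 1 of 3 neighbours < 2, not yet.
  limpets: 1 of 3 neighbours < 3, not yet.
  plankton: 2 of 5 neighbours ≥ 2, goes locally extinct.
Round 4 — checking thresholds:
  eelgrass: 4 of 5 neighbours ≥ 4, goes locally extinct.
  herring: 1 of 3 neighbours < 3, not yet.
  jellies: 2 of 3 neighbours ≥ 2, goes locally extinct.
  limpets: 1 of 3 neighbours < 3, not yet.
Round 5 — no new extinctions; cascade stops.

brine shrimp, eelgrass, flatworms, jellies, krill, mussels, plankton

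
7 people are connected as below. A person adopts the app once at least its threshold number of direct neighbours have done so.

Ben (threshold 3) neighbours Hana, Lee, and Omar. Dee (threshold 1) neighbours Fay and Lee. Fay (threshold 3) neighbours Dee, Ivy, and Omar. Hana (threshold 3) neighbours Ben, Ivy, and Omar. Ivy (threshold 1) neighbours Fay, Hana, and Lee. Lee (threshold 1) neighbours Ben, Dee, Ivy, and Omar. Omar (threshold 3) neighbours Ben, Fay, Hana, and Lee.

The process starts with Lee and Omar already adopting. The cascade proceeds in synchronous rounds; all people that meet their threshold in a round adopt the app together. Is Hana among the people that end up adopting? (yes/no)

no

Round 1 — Lee, Omar adopt the app (initial).
Round 2 — checking thresholds:
  Ben: 2 of 3 neighbours < 3, below threshold.
  Dee: 1 of 2 neighbours ≥ 1, adopts the app.
  Fay: 1 of 3 neighbours < 3, below threshold.
  Hana: 1 of 3 neighbours < 3, below threshold.
  Ivy: 1 of 3 neighbours ≥ 1, adopts the app.
Round 3 — checking thresholds:
  Ben: 2 of 3 neighbours < 3, below threshold.
  Fay: 3 of 3 neighbours ≥ 3, adopts the app.
  Hana: 2 of 3 neighbours < 3, below threshold.
Round 4 — no new adoptions; cascade stops.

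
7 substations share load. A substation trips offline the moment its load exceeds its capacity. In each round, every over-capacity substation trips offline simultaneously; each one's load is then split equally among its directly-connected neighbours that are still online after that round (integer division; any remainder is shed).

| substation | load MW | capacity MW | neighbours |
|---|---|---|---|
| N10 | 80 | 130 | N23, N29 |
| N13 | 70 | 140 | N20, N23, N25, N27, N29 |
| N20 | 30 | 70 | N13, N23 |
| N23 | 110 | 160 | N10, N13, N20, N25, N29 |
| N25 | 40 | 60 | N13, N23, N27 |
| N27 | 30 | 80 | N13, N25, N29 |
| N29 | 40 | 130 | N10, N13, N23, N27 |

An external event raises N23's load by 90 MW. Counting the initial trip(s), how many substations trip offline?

Round 1 — N23 at 200 > 160. N23 trips offline.
  N23 sheds 200 MW to N10, N13, N20, N25, N29: 40 each.
    N10: 80+40 = 120 ≤ 130
    N13: 70+40 = 110 ≤ 140
    N20: 30+40 = 70 ≤ 70
    N25: 40+40 = 80 > 60
    N29: 40+40 = 80 ≤ 130
Round 2 — N25 trips offline.
  N25 sheds 80 MW to N13, N27: 40 each.
    N13: 110+40 = 150 > 140
    N27: 30+40 = 70 ≤ 80
Round 3 — N13 trips offline.
  N13 sheds 150 MW to N20, N27, N29: 50 each.
    N20: 70+50 = 120 > 70
    N27: 70+50 = 120 > 80
    N29: 80+50 = 130 ≤ 130
Round 4 — N20, N27 trip offline.
  N20 sheds 120 MW: no online neighbours, lost.
  N27 sheds 120 MW to N29: 120 each.
    N29: 130+120 = 250 > 130
Round 5 — N29 trips offline.
  N29 sheds 250 MW to N10: 250 each.
    N10: 120+250 = 370 > 130
Round 6 — N10 trips offline.
  N10 sheds 370 MW: no online neighbours, lost.
No further trips.

7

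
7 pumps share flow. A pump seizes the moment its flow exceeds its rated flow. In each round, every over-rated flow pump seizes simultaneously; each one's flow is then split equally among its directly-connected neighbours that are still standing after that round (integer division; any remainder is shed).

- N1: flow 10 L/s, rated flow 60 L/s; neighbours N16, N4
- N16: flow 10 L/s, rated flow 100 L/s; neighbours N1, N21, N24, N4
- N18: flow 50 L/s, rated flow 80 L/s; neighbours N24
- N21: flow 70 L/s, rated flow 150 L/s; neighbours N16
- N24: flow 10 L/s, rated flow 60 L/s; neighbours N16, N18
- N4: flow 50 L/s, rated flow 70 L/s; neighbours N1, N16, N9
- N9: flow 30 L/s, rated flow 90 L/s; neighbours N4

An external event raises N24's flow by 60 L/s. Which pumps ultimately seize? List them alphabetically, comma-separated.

N18, N24

Round 1 — N24 at 70 > 60. N24 seizes.
  N24 sheds 70 L/s to N16, N18: 35 each.
    N16: 10+35 = 45 ≤ 100
    N18: 50+35 = 85 > 80
Round 2 — N18 seizes.
  N18 sheds 85 L/s: no online neighbours, lost.
No further seizures.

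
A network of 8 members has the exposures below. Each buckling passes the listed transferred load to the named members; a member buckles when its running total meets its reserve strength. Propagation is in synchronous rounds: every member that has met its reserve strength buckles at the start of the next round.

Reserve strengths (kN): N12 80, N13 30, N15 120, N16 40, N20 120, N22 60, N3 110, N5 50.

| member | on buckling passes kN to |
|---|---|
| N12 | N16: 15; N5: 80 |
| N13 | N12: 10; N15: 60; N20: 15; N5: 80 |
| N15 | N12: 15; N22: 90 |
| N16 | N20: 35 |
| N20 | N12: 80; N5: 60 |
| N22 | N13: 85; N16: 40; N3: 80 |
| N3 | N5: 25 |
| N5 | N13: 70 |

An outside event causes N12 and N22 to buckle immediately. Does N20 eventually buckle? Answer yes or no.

Round 1 — N12, N22 buckle (initial).
  N13: +85 → 85 ≥ 30
  N16: +15+40 → 55 ≥ 40
  N3: +80 → 80 < 110
  N5: +80 → 80 ≥ 50
Round 2 — N13, N16, N5 buckle.
  N15: +60 → 60 < 120
  N20: +15+35 → 50 < 120
No further bucklings.

no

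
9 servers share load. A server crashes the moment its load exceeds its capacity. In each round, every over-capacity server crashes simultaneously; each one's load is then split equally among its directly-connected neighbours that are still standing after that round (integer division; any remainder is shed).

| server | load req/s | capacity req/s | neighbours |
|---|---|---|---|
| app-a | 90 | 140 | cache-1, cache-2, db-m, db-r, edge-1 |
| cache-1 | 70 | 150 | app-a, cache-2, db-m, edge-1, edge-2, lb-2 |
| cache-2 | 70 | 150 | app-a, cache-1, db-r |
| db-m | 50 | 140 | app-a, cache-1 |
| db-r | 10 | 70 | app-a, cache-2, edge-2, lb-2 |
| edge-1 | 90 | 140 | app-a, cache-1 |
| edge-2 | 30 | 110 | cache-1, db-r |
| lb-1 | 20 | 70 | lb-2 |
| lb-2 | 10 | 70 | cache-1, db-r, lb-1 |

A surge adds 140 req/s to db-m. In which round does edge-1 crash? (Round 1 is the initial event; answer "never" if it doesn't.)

3

Round 1 — db-m at 190 > 140. db-m crashes.
  db-m sheds 190 req/s to app-a, cache-1: 95 each.
    app-a: 90+95 = 185 > 140
    cache-1: 70+95 = 165 > 150
Round 2 — app-a, cache-1 crash.
  app-a sheds 185 req/s to cache-2, db-r, edge-1: 61 each (2 lost).
    cache-2: 70+61 = 131 ≤ 150
    db-r: 10+61 = 71 > 70
    edge-1: 90+61 = 151 > 140
  cache-1 sheds 165 req/s to cache-2, edge-1, edge-2, lb-2: 41 each (1 lost).
    cache-2: 131+41 = 172 > 150
    edge-1: 151+41 = 192 > 140
    edge-2: 30+41 = 71 ≤ 110
    lb-2: 10+41 = 51 ≤ 70
Round 3 — cache-2, db-r, edge-1 crash.
  cache-2 sheds 172 req/s: no online neighbours, lost.
  db-r sheds 71 req/s to edge-2, lb-2: 35 each (1 lost).
    edge-2: 71+35 = 106 ≤ 110
    lb-2: 51+35 = 86 > 70
  edge-1 sheds 192 req/s: no online neighbours, lost.
Round 4 — lb-2 crashes.
  lb-2 sheds 86 req/s to lb-1: 86 each.
    lb-1: 20+86 = 106 > 70
Round 5 — lb-1 crashes.
  lb-1 sheds 106 req/s: no online neighbours, lost.
No further crashes.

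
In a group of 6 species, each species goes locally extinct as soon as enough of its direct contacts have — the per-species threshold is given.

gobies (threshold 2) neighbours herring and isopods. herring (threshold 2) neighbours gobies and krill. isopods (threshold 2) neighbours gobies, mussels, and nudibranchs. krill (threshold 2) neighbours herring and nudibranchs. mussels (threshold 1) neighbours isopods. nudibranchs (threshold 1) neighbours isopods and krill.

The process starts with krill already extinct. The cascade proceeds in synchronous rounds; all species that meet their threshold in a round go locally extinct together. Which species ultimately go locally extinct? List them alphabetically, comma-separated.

Round 1 — krill goes locally extinct (initial).
Round 2 — checking thresholds:
  herring: 1 of 2 neighbours < 2, below threshold.
  nudibranchs: 1 of 2 neighbours ≥ 1, goes locally extinct.
Round 3 — no new extinctions; cascade stops.

krill, nudibranchs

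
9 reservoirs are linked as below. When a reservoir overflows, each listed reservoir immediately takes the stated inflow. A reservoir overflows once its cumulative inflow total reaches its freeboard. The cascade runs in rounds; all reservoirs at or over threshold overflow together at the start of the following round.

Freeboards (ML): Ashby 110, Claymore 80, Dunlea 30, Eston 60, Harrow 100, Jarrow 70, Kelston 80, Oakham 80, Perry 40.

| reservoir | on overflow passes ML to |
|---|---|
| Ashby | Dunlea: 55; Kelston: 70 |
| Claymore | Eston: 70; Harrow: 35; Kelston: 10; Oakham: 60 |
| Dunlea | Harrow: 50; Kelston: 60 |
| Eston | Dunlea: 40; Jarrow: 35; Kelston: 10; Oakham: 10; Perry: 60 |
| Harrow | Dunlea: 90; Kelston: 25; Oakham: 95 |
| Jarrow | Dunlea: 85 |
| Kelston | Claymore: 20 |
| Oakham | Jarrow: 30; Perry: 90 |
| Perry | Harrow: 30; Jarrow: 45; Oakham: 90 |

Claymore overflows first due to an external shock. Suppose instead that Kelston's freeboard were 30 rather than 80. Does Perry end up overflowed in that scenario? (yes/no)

With Kelston's freeboard at 30:
Round 1 — Claymore overflows (initial).
  Eston: +70 → 70 ≥ 60
  Harrow: +35 → 35 < 100
  Kelston: +10 → 10 < 30
  Oakham: +60 → 60 < 80
Round 2 — Eston overflows.
  Dunlea: +40 → 40 ≥ 30
  Jarrow: +35 → 35 < 70
  Kelston: +10 → 20 < 30
  Oakham: +10 → 70 < 80
  Perry: +60 → 60 ≥ 40
Round 3 — Dunlea, Perry overflow.
  Harrow: +50+30 → 115 ≥ 100
  Jarrow: +45 → 80 ≥ 70
  Kelston: +60 → 80 ≥ 30
  Oakham: +90 → 160 ≥ 80
Round 4 — Harrow, Jarrow, Kelston, Oakham overflow.
No further overflows.

yes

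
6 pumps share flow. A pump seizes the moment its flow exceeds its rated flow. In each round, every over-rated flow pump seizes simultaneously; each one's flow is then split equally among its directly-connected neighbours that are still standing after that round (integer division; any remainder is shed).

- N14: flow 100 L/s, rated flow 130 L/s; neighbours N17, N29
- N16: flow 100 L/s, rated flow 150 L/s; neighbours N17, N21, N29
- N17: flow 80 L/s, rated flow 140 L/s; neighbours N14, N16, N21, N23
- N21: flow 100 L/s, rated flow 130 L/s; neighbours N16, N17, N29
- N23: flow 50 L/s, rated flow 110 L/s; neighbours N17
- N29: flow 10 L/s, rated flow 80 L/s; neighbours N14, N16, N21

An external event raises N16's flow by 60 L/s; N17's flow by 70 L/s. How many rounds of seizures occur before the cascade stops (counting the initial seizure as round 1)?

Round 1 — N16 at 160 > 150; N17 at 150 > 140. N16, N17 seize.
  N16 sheds 160 L/s to N21, N29: 80 each.
    N21: 100+80 = 180 > 130
    N29: 10+80 = 90 > 80
  N17 sheds 150 L/s to N14, N21, N23: 50 each.
    N14: 100+50 = 150 > 130
    N21: 180+50 = 230 > 130
    N23: 50+50 = 100 ≤ 110
Round 2 — N14, N21, N29 seize.
  N14 sheds 150 L/s: no online neighbours, lost.
  N21 sheds 230 L/s: no online neighbours, lost.
  N29 sheds 90 L/s: no online neighbours, lost.
No further seizures.

2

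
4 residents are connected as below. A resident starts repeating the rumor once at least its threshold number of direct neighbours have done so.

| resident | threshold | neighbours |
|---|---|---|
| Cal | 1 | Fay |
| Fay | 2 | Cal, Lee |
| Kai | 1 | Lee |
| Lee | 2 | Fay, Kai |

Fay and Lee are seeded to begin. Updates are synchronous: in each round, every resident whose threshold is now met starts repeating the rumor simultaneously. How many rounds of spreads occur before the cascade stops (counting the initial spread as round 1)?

2

Round 1 — Fay, Lee start repeating the rumor (initial).
Round 2 — checking thresholds:
  Cal: 1 of 1 neighbours ≥ 1, starts repeating the rumor.
  Kai: 1 of 1 neighbours ≥ 1, starts repeating the rumor.
Round 3 — no new spreads; cascade stops.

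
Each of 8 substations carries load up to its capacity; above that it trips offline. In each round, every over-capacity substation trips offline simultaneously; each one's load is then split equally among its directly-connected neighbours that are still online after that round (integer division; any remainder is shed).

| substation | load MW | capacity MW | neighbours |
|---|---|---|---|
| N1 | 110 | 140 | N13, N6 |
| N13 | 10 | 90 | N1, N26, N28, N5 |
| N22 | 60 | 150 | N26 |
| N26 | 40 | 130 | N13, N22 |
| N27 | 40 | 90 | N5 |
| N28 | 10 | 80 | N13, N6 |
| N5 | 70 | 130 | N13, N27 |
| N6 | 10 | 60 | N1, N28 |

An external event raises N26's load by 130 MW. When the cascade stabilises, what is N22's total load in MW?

145

Round 1 — N26 at 170 > 130. N26 trips offline.
  N26 sheds 170 MW to N13, N22: 85 each.
    N13: 10+85 = 95 > 90
    N22: 60+85 = 145 ≤ 150
Round 2 — N13 trips offline.
  N13 sheds 95 MW to N1, N28, N5: 31 each (2 lost).
    N1: 110+31 = 141 > 140
    N28: 10+31 = 41 ≤ 80
    N5: 70+31 = 101 ≤ 130
Round 3 — N1 trips offline.
  N1 sheds 141 MW to N6: 141 each.
    N6: 10+141 = 151 > 60
Round 4 — N6 trips offline.
  N6 sheds 151 MW to N28: 151 each.
    N28: 41+151 = 192 > 80
Round 5 — N28 trips offline.
  N28 sheds 192 MW: no online neighbours, lost.
No further trips.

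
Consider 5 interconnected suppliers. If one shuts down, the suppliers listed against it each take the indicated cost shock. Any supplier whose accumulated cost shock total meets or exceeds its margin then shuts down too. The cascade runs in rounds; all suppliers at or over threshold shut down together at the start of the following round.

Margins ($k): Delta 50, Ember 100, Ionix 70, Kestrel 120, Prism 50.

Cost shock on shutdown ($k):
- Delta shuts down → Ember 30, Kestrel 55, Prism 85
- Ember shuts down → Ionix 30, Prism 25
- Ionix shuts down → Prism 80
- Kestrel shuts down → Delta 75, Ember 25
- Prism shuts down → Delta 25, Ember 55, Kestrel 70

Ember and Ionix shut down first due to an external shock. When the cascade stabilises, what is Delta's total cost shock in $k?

Round 1 — Ember, Ionix shut down (initial).
  Prism: +25+80 → 105 ≥ 50
Round 2 — Prism shuts down.
  Delta: +25 → 25 < 50
  Kestrel: +70 → 70 < 120
No further shutdowns.

25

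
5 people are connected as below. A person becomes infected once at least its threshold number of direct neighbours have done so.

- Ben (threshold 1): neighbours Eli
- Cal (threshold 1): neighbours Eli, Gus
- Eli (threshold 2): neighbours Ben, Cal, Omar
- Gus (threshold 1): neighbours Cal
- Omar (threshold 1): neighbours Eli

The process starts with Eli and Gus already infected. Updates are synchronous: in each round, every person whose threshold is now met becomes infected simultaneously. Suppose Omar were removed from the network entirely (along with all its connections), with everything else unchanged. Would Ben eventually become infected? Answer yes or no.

With Omar removed:
Round 1 — Eli, Gus become infected (initial).
Round 2 — checking thresholds:
  Ben: 1 of 1 neighbours ≥ 1, becomes infected.
  Cal: 2 of 2 neighbours ≥ 1, becomes infected.
Round 3 — no new infections; cascade stops.

yes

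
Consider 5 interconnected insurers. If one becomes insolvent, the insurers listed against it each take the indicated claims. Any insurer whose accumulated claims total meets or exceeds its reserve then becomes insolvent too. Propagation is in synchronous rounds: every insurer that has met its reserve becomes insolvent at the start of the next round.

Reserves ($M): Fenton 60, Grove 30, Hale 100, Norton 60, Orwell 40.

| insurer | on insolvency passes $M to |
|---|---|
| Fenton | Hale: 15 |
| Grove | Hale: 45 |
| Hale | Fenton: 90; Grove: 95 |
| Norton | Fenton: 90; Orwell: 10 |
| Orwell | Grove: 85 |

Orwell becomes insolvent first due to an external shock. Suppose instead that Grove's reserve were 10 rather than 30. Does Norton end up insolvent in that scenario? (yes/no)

With Grove's reserve at 10:
Round 1 — Orwell becomes insolvent (initial).
  Grove: +85 → 85 ≥ 10
Round 2 — Grove becomes insolvent.
  Hale: +45 → 45 < 100
No further insolvencies.

no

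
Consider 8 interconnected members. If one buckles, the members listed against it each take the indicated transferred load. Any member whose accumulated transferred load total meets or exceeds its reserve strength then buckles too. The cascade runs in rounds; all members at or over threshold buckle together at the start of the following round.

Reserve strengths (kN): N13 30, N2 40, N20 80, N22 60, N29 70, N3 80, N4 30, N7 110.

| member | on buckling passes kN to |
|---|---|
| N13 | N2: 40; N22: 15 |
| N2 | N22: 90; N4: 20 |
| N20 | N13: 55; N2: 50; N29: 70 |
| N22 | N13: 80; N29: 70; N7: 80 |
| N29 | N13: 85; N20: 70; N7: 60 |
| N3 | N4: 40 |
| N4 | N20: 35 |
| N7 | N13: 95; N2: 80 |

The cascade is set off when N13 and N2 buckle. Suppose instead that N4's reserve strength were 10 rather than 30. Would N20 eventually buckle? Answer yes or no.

With N4's reserve strength at 10:
Round 1 — N13, N2 buckle (initial).
  N22: +15+90 → 105 ≥ 60
  N4: +20 → 20 ≥ 10
Round 2 — N22, N4 buckle.
  N20: +35 → 35 < 80
  N29: +70 → 70 ≥ 70
  N7: +80 → 80 < 110
Round 3 — N29 buckles.
  N20: +70 → 105 ≥ 80
  N7: +60 → 140 ≥ 110
Round 4 — N20, N7 buckle.
No further bucklings.

yes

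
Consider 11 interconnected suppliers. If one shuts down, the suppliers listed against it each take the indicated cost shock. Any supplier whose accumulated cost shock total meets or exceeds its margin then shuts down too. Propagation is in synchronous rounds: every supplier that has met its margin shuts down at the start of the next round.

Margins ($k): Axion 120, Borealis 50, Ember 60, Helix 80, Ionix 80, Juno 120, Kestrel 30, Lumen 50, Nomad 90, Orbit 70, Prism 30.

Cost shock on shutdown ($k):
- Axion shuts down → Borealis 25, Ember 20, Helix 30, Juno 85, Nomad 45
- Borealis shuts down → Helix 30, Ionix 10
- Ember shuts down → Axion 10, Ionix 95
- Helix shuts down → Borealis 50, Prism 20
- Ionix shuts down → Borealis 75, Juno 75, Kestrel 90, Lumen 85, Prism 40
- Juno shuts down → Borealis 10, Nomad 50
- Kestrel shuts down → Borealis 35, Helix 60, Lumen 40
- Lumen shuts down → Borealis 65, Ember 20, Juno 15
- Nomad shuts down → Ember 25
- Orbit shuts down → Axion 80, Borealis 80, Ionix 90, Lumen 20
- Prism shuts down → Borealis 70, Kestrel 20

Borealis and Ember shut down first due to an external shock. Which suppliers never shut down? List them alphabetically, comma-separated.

Axion, Juno, Nomad, Orbit

Round 1 — Borealis, Ember shut down (initial).
  Axion: +10 → 10 < 120
  Helix: +30 → 30 < 80
  Ionix: +10+95 → 105 ≥ 80
Round 2 — Ionix shuts down.
  Juno: +75 → 75 < 120
  Kestrel: +90 → 90 ≥ 30
  Lumen: +85 → 85 ≥ 50
  Prism: +40 → 40 ≥ 30
Round 3 — Kestrel, Lumen, Prism shut down.
  Helix: +60 → 90 ≥ 80
  Juno: +15 → 90 < 120
Round 4 — Helix shuts down.
No further shutdowns.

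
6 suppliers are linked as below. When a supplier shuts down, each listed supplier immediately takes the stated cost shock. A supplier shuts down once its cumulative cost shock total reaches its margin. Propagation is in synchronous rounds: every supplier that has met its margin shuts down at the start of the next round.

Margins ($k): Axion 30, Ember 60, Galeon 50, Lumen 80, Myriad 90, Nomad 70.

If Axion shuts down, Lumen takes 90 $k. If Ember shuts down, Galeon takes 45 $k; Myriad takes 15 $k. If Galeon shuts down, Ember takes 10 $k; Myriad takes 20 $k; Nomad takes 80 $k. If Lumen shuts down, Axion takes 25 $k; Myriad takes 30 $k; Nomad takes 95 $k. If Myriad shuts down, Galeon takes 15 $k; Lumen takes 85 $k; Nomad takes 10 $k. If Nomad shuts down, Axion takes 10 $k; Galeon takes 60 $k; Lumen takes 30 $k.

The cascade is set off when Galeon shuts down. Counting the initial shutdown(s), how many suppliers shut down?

Round 1 — Galeon shuts down (initial).
  Ember: +10 → 10 < 60
  Myriad: +20 → 20 < 90
  Nomad: +80 → 80 ≥ 70
Round 2 — Nomad shuts down.
  Axion: +10 → 10 < 30
  Lumen: +30 → 30 < 80
No further shutdowns.

2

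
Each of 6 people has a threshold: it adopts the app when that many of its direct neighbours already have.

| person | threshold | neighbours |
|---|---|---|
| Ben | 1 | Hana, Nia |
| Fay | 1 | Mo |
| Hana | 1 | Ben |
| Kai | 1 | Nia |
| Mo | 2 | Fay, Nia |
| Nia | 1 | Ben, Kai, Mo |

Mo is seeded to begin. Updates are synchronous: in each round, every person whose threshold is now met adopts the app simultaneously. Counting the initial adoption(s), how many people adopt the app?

Round 1 — Mo adopts the app (initial).
Round 2 — checking thresholds:
  Fay: 1 of 1 neighbours ≥ 1, adopts the app.
  Nia: 1 of 3 neighbours ≥ 1, adopts the app.
Round 3 — checking thresholds:
  Ben: 1 of 2 neighbours ≥ 1, adopts the app.
  Kai: 1 of 1 neighbours ≥ 1, adopts the app.
Round 4 — checking thresholds:
  Hana: 1 of 1 neighbours ≥ 1, adopts the app.
Round 5 — no new adoptions; cascade stops.

6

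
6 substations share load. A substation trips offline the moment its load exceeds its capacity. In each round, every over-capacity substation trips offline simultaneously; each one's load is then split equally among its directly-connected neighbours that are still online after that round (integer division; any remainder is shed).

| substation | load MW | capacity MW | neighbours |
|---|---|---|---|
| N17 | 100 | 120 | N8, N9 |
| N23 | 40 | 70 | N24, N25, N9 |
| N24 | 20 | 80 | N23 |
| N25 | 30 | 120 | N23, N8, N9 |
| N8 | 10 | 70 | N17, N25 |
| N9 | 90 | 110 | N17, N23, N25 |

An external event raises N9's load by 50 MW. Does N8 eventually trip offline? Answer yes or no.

yes

Round 1 — N9 at 140 > 110. N9 trips offline.
  N9 sheds 140 MW to N17, N23, N25: 46 each (2 lost).
    N17: 100+46 = 146 > 120
    N23: 40+46 = 86 > 70
    N25: 30+46 = 76 ≤ 120
Round 2 — N17, N23 trip offline.
  N17 sheds 146 MW to N8: 146 each.
    N8: 10+146 = 156 > 70
  N23 sheds 86 MW to N24, N25: 43 each.
    N24: 20+43 = 63 ≤ 80
    N25: 76+43 = 119 ≤ 120
Round 3 — N8 trips offline.
  N8 sheds 156 MW to N25: 156 each.
    N25: 119+156 = 275 > 120
Round 4 — N25 trips offline.
  N25 sheds 275 MW: no online neighbours, lost.
No further trips.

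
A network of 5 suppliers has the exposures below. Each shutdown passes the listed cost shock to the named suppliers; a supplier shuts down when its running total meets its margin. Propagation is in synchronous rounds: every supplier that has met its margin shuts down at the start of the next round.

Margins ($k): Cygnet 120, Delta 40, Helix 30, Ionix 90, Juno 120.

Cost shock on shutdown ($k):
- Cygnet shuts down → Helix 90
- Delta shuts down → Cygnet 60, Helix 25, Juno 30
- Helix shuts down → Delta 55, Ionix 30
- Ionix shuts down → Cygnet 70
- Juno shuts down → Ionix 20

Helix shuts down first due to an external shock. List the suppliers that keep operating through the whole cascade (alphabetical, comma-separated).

Cygnet, Ionix, Juno

Round 1 — Helix shuts down (initial).
  Delta: +55 → 55 ≥ 40
  Ionix: +30 → 30 < 90
Round 2 — Delta shuts down.
  Cygnet: +60 → 60 < 120
  Juno: +30 → 30 < 120
No further shutdowns.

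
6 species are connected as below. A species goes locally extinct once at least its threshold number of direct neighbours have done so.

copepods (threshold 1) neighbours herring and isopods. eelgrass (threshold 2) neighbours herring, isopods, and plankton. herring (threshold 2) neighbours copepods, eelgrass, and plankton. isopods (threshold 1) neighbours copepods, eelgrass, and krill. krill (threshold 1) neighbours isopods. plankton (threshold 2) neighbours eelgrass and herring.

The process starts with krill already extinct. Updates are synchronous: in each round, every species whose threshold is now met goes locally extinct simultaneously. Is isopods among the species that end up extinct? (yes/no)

yes

Round 1 — krill goes locally extinct (initial).
Round 2 — checking thresholds:
  isopods: 1 of 3 neighbours ≥ 1, goes locally extinct.
Round 3 — checking thresholds:
  copepods: 1 of 2 neighbours ≥ 1, goes locally extinct.
  eelgrass: 1 of 3 neighbours < 2, not yet.
Round 4 — no new extinctions; cascade stops.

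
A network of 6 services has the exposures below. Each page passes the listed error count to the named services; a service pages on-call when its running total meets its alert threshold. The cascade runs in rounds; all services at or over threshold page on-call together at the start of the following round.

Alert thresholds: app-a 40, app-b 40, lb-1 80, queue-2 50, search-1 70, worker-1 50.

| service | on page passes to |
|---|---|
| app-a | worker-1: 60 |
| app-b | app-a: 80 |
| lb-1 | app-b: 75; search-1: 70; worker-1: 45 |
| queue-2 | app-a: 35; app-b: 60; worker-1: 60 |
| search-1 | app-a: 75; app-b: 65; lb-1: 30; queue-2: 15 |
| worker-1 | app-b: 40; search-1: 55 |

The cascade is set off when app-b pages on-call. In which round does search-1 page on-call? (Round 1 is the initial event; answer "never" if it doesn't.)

Round 1 — app-b pages on-call (initial).
  app-a: +80 → 80 ≥ 40
Round 2 — app-a pages on-call.
  worker-1: +60 → 60 ≥ 50
Round 3 — worker-1 pages on-call.
  search-1: +55 → 55 < 70
No further pages.

never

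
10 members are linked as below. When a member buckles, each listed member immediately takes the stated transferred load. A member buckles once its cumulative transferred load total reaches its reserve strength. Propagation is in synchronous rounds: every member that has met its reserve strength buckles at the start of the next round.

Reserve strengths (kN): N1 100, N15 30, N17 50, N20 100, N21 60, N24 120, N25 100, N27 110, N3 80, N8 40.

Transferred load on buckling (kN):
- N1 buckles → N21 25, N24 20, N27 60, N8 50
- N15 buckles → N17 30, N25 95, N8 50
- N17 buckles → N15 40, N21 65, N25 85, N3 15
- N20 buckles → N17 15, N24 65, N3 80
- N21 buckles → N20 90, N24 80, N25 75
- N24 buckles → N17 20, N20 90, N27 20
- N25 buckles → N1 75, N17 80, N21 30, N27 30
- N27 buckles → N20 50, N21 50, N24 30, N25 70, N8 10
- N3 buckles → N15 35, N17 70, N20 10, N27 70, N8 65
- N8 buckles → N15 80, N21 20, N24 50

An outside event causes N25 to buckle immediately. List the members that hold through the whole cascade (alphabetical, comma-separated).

Round 1 — N25 buckles (initial).
  N1: +75 → 75 < 100
  N17: +80 → 80 ≥ 50
  N21: +30 → 30 < 60
  N27: +30 → 30 < 110
Round 2 — N17 buckles.
  N15: +40 → 40 ≥ 30
  N21: +65 → 95 ≥ 60
  N3: +15 → 15 < 80
Round 3 — N15, N21 buckle.
  N20: +90 → 90 < 100
  N24: +80 → 80 < 120
  N8: +50 → 50 ≥ 40
Round 4 — N8 buckles.
  N24: +50 → 130 ≥ 120
Round 5 — N24 buckles.
  N20: +90 → 180 ≥ 100
  N27: +20 → 50 < 110
Round 6 — N20 buckles.
  N3: +80 → 95 ≥ 80
Round 7 — N3 buckles.
  N27: +70 → 120 ≥ 110
Round 8 — N27 buckles.
No further bucklings.

N1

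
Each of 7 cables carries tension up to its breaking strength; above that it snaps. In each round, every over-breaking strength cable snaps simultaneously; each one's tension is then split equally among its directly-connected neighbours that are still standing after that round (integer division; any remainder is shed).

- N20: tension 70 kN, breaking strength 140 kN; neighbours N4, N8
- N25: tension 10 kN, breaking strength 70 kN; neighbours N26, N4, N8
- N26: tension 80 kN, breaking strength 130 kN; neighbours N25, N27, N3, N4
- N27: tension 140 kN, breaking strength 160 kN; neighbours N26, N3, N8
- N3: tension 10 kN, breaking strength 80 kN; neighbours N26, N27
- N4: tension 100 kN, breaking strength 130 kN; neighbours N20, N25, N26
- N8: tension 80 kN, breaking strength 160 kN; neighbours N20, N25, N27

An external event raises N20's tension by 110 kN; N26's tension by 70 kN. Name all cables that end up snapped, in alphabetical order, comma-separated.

N20, N25, N26, N27, N3, N4, N8

Round 1 — N20 at 180 > 140; N26 at 150 > 130. N20, N26 snap.
  N20 sheds 180 kN to N4, N8: 90 each.
    N4: 100+90 = 190 > 130
    N8: 80+90 = 170 > 160
  N26 sheds 150 kN to N25, N27, N3, N4: 37 each (2 lost).
    N25: 10+37 = 47 ≤ 70
    N27: 140+37 = 177 > 160
    N3: 10+37 = 47 ≤ 80
    N4: 190+37 = 227 > 130
Round 2 — N27, N4, N8 snap.
  N27 sheds 177 kN to N3: 177 each.
    N3: 47+177 = 224 > 80
  N4 sheds 227 kN to N25: 227 each.
    N25: 47+227 = 274 > 70
  N8 sheds 170 kN to N25: 170 each.
    N25: 274+170 = 444 > 70
Round 3 — N25, N3 snap.
  N25 sheds 444 kN: no online neighbours, lost.
  N3 sheds 224 kN: no online neighbours, lost.
No further breaks.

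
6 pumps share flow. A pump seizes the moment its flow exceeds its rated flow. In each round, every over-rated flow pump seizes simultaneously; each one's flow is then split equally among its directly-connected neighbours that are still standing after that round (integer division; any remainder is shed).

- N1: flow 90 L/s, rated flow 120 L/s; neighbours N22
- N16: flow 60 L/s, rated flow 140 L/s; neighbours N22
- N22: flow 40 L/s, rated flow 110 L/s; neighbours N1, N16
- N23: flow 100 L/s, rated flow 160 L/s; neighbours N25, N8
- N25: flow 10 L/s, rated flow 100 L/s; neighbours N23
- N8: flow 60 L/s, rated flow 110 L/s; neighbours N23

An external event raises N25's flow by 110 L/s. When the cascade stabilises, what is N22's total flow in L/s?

Round 1 — N25 at 120 > 100. N25 seizes.
  N25 sheds 120 L/s to N23: 120 each.
    N23: 100+120 = 220 > 160
Round 2 — N23 seizes.
  N23 sheds 220 L/s to N8: 220 each.
    N8: 60+220 = 280 > 110
Round 3 — N8 seizes.
  N8 sheds 280 L/s: no online neighbours, lost.
No further seizures.

40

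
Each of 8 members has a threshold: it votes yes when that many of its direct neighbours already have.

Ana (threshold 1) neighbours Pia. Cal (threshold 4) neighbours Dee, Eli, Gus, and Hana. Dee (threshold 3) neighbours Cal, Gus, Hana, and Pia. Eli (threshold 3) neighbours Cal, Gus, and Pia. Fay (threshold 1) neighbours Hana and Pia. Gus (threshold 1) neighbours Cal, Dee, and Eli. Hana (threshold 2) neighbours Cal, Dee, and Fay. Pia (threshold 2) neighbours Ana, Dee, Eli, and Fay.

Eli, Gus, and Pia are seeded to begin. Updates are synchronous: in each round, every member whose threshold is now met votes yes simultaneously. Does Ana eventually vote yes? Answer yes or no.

yes

Round 1 — Eli, Gus, Pia vote yes (initial).
Round 2 — checking thresholds:
  Ana: 1 of 1 neighbours ≥ 1, votes yes.
  Cal: 2 of 4 neighbours < 4, holds.
  Dee: 2 of 4 neighbours < 3, holds.
  Fay: 1 of 2 neighbours ≥ 1, votes yes.
Round 3 — no new yes votes; cascade stops.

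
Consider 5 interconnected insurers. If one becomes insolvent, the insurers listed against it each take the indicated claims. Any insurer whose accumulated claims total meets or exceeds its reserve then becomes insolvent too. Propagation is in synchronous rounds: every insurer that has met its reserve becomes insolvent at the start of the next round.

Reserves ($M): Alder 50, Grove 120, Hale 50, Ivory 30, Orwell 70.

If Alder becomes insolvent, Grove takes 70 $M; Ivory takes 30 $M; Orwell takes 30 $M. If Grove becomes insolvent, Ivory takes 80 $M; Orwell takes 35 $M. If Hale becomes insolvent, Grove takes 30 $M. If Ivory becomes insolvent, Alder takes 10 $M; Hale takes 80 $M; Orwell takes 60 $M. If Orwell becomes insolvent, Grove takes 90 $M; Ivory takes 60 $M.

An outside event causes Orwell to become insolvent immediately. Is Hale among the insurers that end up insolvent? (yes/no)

Round 1 — Orwell becomes insolvent (initial).
  Grove: +90 → 90 < 120
  Ivory: +60 → 60 ≥ 30
Round 2 — Ivory becomes insolvent.
  Alder: +10 → 10 < 50
  Hale: +80 → 80 ≥ 50
Round 3 — Hale becomes insolvent.
  Grove: +30 → 120 ≥ 120
Round 4 — Grove becomes insolvent.
No further insolvencies.

yes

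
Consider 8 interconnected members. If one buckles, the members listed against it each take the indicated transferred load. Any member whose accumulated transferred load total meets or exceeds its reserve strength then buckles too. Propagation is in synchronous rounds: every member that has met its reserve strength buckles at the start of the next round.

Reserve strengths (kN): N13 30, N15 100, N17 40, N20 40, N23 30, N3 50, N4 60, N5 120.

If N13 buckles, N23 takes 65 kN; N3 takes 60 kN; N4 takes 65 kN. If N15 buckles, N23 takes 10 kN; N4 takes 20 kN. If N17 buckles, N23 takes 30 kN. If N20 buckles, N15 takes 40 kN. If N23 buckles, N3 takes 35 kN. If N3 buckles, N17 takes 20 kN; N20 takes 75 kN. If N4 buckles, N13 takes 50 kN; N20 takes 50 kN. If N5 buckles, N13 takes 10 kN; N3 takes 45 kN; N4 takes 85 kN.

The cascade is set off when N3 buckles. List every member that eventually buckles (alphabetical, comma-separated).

Round 1 — N3 buckles (initial).
  N17: +20 → 20 < 40
  N20: +75 → 75 ≥ 40
Round 2 — N20 buckles.
  N15: +40 → 40 < 100
No further bucklings.

N20, N3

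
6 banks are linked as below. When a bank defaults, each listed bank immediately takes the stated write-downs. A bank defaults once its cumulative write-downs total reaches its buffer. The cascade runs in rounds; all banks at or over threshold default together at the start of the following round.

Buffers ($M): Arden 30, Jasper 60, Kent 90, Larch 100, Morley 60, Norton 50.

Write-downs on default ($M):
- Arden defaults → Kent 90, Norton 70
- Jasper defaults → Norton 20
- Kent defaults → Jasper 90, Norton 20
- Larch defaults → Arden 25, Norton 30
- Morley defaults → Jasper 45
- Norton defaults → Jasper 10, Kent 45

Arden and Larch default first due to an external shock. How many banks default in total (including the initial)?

Round 1 — Arden, Larch default (initial).
  Kent: +90 → 90 ≥ 90
  Norton: +70+30 → 100 ≥ 50
Round 2 — Kent, Norton default.
  Jasper: +90+10 → 100 ≥ 60
Round 3 — Jasper defaults.
No further defaults.

5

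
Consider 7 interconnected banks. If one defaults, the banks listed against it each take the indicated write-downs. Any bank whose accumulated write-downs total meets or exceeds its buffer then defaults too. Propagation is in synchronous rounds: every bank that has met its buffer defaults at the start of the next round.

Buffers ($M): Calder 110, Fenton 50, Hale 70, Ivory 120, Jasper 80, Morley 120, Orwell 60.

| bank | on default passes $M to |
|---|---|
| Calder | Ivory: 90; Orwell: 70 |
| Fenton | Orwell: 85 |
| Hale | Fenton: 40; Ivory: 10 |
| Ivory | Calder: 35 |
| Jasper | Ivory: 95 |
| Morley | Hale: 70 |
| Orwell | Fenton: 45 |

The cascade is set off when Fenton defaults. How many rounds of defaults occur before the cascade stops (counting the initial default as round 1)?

2

Round 1 — Fenton defaults (initial).
  Orwell: +85 → 85 ≥ 60
Round 2 — Orwell defaults.
No further defaults.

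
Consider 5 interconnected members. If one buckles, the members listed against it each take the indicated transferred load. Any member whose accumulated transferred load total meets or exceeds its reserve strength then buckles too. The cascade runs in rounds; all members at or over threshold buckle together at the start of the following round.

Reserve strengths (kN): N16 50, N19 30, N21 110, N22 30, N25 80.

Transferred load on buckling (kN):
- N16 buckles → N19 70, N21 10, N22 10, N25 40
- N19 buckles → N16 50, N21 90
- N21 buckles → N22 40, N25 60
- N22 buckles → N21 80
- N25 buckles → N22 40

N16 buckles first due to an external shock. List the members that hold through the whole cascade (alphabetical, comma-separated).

N21, N22, N25

Round 1 — N16 buckles (initial).
  N19: +70 → 70 ≥ 30
  N21: +10 → 10 < 110
  N22: +10 → 10 < 30
  N25: +40 → 40 < 80
Round 2 — N19 buckles.
  N21: +90 → 100 < 110
No further bucklings.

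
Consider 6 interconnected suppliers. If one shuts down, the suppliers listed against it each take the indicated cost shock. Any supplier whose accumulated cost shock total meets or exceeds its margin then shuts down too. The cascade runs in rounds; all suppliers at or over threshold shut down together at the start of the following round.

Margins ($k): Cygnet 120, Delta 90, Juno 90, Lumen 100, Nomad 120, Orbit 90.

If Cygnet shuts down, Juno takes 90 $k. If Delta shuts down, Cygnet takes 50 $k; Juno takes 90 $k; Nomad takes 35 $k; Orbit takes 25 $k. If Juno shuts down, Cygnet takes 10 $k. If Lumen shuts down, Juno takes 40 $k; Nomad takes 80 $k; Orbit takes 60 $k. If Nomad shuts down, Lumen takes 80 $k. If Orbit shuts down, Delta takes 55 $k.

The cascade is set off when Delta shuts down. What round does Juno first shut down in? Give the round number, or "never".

Round 1 — Delta shuts down (initial).
  Cygnet: +50 → 50 < 120
  Juno: +90 → 90 ≥ 90
  Nomad: +35 → 35 < 120
  Orbit: +25 → 25 < 90
Round 2 — Juno shuts down.
  Cygnet: +10 → 60 < 120
No further shutdowns.

2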